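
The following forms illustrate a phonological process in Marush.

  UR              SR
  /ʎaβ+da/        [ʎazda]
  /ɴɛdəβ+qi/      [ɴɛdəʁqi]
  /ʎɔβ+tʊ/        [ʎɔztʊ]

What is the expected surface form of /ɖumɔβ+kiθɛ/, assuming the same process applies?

The data show regressive place assimilation: /β/ → [z] before /d/; /β/ → [ʁ] before /q/; /β/ → [z] before /t/. In each pair only place changes, matching the following consonant, while manner and voice stay constant.
The rule targets /β/ (voiced bilabial fricative), which sits before the trigger /k/ (velar).
A voiced velar fricative is [ɣ], so the surface segment is [ɣ].

[ɖumɔɣkiθɛ]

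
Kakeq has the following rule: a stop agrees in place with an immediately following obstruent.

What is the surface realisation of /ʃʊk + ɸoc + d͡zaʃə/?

[ʃʊpɸotd͡zaʃə]

/k/ is a voiceless velar stop. The following trigger /ɸ/ is bilabial, so /k/ must become bilabial as well.
The voiceless bilabial stop is [p], so /k/ → [p].
At the second juncture, /c/ likewise becomes [t] adjacent to /d͡z/.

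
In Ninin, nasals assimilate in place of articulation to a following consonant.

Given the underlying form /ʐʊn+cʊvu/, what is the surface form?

[ʐʊɲcʊvu]

The rule targets /n/ (voiced alveolar nasal), which sits before the trigger /c/ (palatal).
A voiced palatal nasal is [ɲ], so the surface segment is [ɲ].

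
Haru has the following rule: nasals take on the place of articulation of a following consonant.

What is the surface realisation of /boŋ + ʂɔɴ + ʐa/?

[boɳʂɔɳʐa]

/ŋ/ is a voiced velar nasal. The following trigger /ʂ/ is retroflex, so /ŋ/ must become retroflex as well.
A voiced retroflex nasal is [ɳ], so the surface segment is [ɳ].
At the second juncture, /ɴ/ likewise becomes [ɳ] adjacent to /ʐ/.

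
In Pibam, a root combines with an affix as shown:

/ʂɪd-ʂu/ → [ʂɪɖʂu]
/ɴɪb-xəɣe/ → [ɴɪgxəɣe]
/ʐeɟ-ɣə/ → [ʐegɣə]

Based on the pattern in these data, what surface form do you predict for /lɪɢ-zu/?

The data show regressive place assimilation: /d/ → [ɖ] before /ʂ/; /b/ → [g] before /x/; /ɟ/ → [g] before /ɣ/. In each pair only place changes, matching the following consonant, while manner and voice stay constant.
/ɢ/ is a voiced uvular stop. The following trigger /z/ is alveolar, so /ɢ/ must become alveolar as well.
A voiced alveolar stop is [d], so the surface segment is [d].

[lɪdzu]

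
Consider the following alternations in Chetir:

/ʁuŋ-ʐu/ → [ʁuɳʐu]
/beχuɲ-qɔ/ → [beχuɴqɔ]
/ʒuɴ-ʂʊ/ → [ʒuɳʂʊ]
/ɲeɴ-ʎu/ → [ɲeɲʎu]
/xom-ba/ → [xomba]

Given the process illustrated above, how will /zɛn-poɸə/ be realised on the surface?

[zɛmpoɸə]

The data show regressive place assimilation: /ŋ/ → [ɳ] before /ʐ/; /ɲ/ → [ɴ] before /q/; /ɴ/ → [ɳ] before /ʂ/; /ɴ/ → [ɲ] before /ʎ/. In each pair only place changes, matching the following consonant, while manner and voice stay constant.
Nothing changes in [xomba]: there the adjacent consonants already agree in place (/m/ and /b/ are both bilabial), so this form is consistent with the same rule.
The rule targets /n/ (voiced alveolar nasal), which sits before the trigger /p/ (bilabial).
The voiced bilabial nasal is [m], so /n/ → [m].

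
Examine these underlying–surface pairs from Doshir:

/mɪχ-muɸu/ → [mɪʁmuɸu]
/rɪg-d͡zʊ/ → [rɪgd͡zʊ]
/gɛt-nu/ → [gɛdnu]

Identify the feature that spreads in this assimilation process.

Comparing underlying and surface forms, /χ/ → [ʁ] is the alternation; the neighbouring /m/ is constant.
/χ/ is voiceless while /m/ is voiced; the output [ʁ] is voiced, matching the trigger — so the feature that spreads is voicing.
The same holds elsewhere in the data: /t/ → [d] before /n/ (voiceless → voiced, matching voiced) — only voicing changes, and always toward the following segment.
No alternation appears in [rɪgd͡zʊ]: there the adjacent consonants already agree in voicing (/g/ and /d͡z/ are both voiced), so this form is consistent with the same rule.

voicing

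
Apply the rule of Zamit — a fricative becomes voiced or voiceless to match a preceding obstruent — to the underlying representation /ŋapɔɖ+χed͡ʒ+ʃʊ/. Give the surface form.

[ŋapɔɖʁed͡ʒʒʊ]

/χ/ is a voiceless uvular fricative. The preceding trigger /ɖ/ is voiced, so /χ/ must become voiced as well.
A voiced uvular fricative is [ʁ], so the surface segment is [ʁ].
At the second juncture, /ʃ/ likewise becomes [ʒ] adjacent to /d͡ʒ/.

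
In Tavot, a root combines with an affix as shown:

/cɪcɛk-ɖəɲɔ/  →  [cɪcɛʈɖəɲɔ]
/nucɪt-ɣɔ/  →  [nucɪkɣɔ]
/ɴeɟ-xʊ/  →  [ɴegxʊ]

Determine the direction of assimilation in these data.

regressive

Underlying /k/ is realised as [ʈ] next to /ɖ/; /ɖ/ itself does not change.
/k/ is velar while /ɖ/ is retroflex; the output [ʈ] is retroflex, matching the trigger — so the feature that spreads is place.
Checking the remaining alternations: /t/ → [k] before /ɣ/ (alveolar → velar, matching velar); /ɟ/ → [g] before /x/ (palatal → velar, matching velar) — only place changes, and always toward the following segment.
The trigger is the following segment, so the direction is regressive (anticipatory).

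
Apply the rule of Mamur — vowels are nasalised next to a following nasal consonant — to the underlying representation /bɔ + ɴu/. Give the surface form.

/ɔ/ sits next to the nasal /ɴ/ and is therefore nasalised to [ɔ̃].

[bɔ̃ɴu]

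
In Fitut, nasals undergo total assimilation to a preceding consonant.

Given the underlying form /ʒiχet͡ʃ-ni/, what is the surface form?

[ʒiχet͡ʃt͡ʃi]

/n/ is the segment targeted by the rule; it sits immediately after /t͡ʃ/, so it assimilates completely and surfaces as [t͡ʃ].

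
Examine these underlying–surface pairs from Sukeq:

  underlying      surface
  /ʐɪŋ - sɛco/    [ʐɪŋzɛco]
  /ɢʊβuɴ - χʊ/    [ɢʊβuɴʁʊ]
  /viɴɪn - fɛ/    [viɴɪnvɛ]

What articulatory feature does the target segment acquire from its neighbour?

Comparing underlying and surface forms, /s/ → [z] is the alternation; the neighbouring /ŋ/ is constant.
The change voiceless → voiced matches the voicing of the preceding /ŋ/, identifying this as voicing assimilation.
The same holds elsewhere in the data: /χ/ → [ʁ] after /ɴ/ (voiceless → voiced, matching voiced); /f/ → [v] after /n/ (voiceless → voiced, matching voiced) — only voicing changes, and always toward the preceding segment.

voicing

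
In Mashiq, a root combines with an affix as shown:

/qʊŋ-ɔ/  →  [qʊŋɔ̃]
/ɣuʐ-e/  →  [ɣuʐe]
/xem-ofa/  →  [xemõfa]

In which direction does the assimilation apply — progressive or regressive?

progressive

The vowel /ɔ/ surfaces as nasalised [ɔ̃] next to the preceding nasal /ŋ/ — it has acquired the [+nasal] feature of its neighbour.
The other form shows the same pattern: /o/ → [õ] after /m/ — each time a vowel is nasalised next to a preceding nasal.
No change occurs in [ɣuʐe] because the vowel at the boundary is adjacent to an oral consonant, not a nasal (/e/ next to /ʐ/).
Because the conditioning nasal is to the left of the vowel that changes, the process is progressive (perseverative).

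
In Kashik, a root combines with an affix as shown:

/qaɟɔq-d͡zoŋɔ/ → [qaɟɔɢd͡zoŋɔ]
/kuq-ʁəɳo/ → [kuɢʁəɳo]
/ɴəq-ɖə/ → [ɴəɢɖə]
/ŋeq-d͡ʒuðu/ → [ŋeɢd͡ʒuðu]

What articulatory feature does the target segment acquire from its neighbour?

voicing

The segment that alternates is /q/, which surfaces as [ɢ] when adjacent to /d͡z/.
/q/ is voiceless while /d͡z/ is voiced; the output [ɢ] is voiced, matching the trigger — so the feature that spreads is voicing.
Checking the remaining alternations: /q/ → [ɢ] before /ʁ/ (voiceless → voiced, matching voiced); /q/ → [ɢ] before /ɖ/ (voiceless → voiced, matching voiced); /q/ → [ɢ] before /d͡ʒ/ (voiceless → voiced, matching voiced) — only voicing changes, and always toward the following segment.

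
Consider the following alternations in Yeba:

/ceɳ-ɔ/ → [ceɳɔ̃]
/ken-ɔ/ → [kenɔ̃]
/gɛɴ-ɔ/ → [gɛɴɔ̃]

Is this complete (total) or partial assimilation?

partial assimilation

The vowel /ɔ/ surfaces as nasalised [ɔ̃] next to the preceding nasal /ɳ/ — it has acquired the [+nasal] feature of its neighbour.
The other forms show the same pattern: /ɔ/ → [ɔ̃] after /n/; /ɔ/ → [ɔ̃] after /ɴ/ — each time a vowel is nasalised next to a preceding nasal.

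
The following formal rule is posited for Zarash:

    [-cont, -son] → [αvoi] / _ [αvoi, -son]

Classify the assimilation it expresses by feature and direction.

The shared variable α links the value of [voi] on the target to the same value on the neighbouring segment, so voicing is the feature that assimilates.
The conditioning segment sits to the right of the focus bar, meaning the trigger follows the segment that changes — regressive assimilation.

regressive voicing assimilation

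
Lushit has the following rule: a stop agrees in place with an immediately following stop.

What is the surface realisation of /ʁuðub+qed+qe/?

The rule targets /b/ (voiced bilabial stop), which sits before the trigger /q/ (uvular).
Changing only its place to uvular gives [ɢ] — the voiced uvular stop.
The same rule applies at the second boundary: /d/ → [ɢ] next to /q/.

[ʁuðuɢqeɢqe]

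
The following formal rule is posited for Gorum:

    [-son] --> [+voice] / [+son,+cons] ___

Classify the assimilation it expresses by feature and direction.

progressive voicing assimilation

The target ([-son], obstruents) acquires [+voice] next to a sonorant consonant ([+son,+cons]) — it takes on the voicing of its neighbour, so the feature that spreads is voicing.
The conditioning segment sits to the left of the focus bar, meaning the trigger precedes the segment that changes — progressive assimilation.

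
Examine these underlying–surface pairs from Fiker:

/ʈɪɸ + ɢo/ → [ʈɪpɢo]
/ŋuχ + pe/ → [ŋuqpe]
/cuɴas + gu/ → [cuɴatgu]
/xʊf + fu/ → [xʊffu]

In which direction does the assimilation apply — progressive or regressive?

regressive

Comparing underlying and surface forms, /ɸ/ → [p] is the alternation; the neighbouring /ɢ/ is constant.
/ɸ/ is a fricative while /ɢ/ is a stop; the output [p] is a stop, matching the trigger — so the feature that spreads is manner.
The same holds elsewhere in the data: /χ/ → [q] before /p/ (fricative → stop, matching a stop); /s/ → [t] before /g/ (fricative → stop, matching a stop) — only manner changes, and always toward the following segment.
Nothing changes in [xʊffu]: there the adjacent consonants already agree in manner (/f/ and /f/ are both fricatives), so this form is consistent with the same rule.
The trigger is the following segment, so the direction is regressive (anticipatory).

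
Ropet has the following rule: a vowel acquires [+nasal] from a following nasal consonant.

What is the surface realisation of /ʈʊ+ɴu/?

The vowel /ʊ/ is adjacent to the following nasal /ɴ/, so it acquires [+nasal] and surfaces as [ʊ̃].

[ʈʊ̃ɴu]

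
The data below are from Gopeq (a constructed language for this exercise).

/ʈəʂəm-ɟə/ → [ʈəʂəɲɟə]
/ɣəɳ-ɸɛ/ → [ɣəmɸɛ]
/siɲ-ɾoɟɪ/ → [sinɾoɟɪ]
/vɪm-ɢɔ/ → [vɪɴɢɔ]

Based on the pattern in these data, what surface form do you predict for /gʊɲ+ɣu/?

[gʊŋɣu]

The data show regressive place assimilation: /m/ → [ɲ] before /ɟ/; /ɳ/ → [m] before /ɸ/; /ɲ/ → [n] before /ɾ/; /m/ → [ɴ] before /ɢ/. In each pair only place changes, matching the following consonant, while manner and voice stay constant.
/ɲ/ is a voiced palatal nasal. The following trigger /ɣ/ is velar, so /ɲ/ must become velar as well.
A voiced velar nasal is [ŋ], so the surface segment is [ŋ].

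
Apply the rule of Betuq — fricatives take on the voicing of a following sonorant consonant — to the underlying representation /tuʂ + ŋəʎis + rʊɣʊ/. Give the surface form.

[tuʐŋəʎizrʊɣʊ]

/ʂ/ is a voiceless retroflex fricative. The following trigger /ŋ/ is voiced, so /ʂ/ must become voiced as well.
Changing only its voicing to voiced gives [ʐ] — the voiced retroflex fricative.
At the second juncture, /s/ likewise becomes [z] adjacent to /r/.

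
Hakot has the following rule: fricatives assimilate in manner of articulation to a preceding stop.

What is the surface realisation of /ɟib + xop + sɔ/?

[ɟibkoptɔ]

The rule targets /x/ (voiceless velar fricative), which sits after the trigger /b/ (stop).
A voiceless velar stop is [k], so the surface segment is [k].
At the second juncture, /s/ likewise becomes [t] adjacent to /p/.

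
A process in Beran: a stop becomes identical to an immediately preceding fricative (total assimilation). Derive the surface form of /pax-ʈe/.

/ʈ/ is the segment targeted by the rule; it sits immediately after /x/, so it assimilates completely and surfaces as [x].

[paxxe]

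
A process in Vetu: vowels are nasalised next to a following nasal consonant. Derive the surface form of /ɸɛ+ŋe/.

/ɛ/ sits next to the nasal /ŋ/ and is therefore nasalised to [ɛ̃].

[ɸɛ̃ŋe]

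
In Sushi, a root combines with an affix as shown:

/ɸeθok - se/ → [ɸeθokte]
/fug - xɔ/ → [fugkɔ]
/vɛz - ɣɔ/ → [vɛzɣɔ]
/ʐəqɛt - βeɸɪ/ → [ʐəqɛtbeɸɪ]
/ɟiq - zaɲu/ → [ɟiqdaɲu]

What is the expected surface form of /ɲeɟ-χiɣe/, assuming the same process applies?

The data show progressive manner assimilation: /s/ → [t] after /k/; /x/ → [k] after /g/; /β/ → [b] after /t/; /z/ → [d] after /q/. In each pair only manner changes, matching the preceding consonant, while place and voice stay constant.
No alternation appears in [vɛzɣɔ]: there the adjacent consonants already agree in manner (/ɣ/ and /z/ are both fricatives), so this form is consistent with the same rule.
The rule targets /χ/ (voiceless uvular fricative), which sits after the trigger /ɟ/ (stop).
Changing only its manner to stop gives [q] — the voiceless uvular stop.

[ɲeɟqiɣe]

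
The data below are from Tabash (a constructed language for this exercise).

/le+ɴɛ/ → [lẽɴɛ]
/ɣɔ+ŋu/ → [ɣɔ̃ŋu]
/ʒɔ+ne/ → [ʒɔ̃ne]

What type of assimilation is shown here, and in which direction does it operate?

regressive nasality assimilation (vowel nasalisation)

The vowel /e/ surfaces as nasalised [ẽ] next to the following nasal /ɴ/ — it has acquired the [+nasal] feature of its neighbour.
Likewise in the remaining data: /ɔ/ → [ɔ̃] before /ŋ/; /ɔ/ → [ɔ̃] before /n/ — each time a vowel is nasalised next to a following nasal.
Because the conditioning nasal is to the right of the vowel that changes, the process is regressive (anticipatory).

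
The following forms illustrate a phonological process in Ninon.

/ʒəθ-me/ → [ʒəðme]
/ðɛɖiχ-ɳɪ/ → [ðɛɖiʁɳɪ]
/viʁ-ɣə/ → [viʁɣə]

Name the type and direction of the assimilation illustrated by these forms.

Underlying /θ/ is realised as [ð] next to /m/; /m/ itself does not change.
The change voiceless → voiced matches the voicing of the following /m/, identifying this as voicing assimilation.
Place and manner are unchanged, so the assimilation is partial, not total.
The same holds elsewhere in the data: /χ/ → [ʁ] before /ɳ/ (voiceless → voiced, matching voiced) — only voicing changes, and always toward the following segment.
Nothing changes in [viʁɣə]: there the adjacent consonants already agree in voicing (/ʁ/ and /ɣ/ are both voiced), so this form is consistent with the same rule.
Since the segment that changes precedes the conditioning segment, the assimilation is regressive.

regressive voicing assimilation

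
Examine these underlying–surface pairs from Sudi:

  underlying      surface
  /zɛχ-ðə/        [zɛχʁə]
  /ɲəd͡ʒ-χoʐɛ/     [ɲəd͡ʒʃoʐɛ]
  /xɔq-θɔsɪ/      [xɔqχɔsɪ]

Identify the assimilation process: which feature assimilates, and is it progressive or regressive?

The segment that alternates is /ð/, which surfaces as [ʁ] when adjacent to /χ/.
The change dental → uvular matches the place of the preceding /χ/, identifying this as place assimilation.
Manner and voice are unchanged, so the assimilation is partial, not total.
The other alternating forms pattern the same way: /χ/ → [ʃ] after /d͡ʒ/ (uvular → postalveolar, matching postalveolar); /θ/ → [χ] after /q/ (dental → uvular, matching uvular) — only place changes, and always toward the preceding segment.
Since the segment that changes follows the conditioning segment, the assimilation is progressive.

progressive place assimilation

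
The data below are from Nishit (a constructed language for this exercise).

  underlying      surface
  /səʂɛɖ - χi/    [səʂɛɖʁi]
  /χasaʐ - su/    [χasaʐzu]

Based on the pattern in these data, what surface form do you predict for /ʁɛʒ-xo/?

The data show progressive voicing assimilation: /χ/ → [ʁ] after /ɖ/; /s/ → [z] after /ʐ/. In each pair only voicing changes, matching the preceding consonant, while place and manner stay constant.
The rule targets /x/ (voiceless velar fricative), which sits after the trigger /ʒ/ (voiced).
A voiced velar fricative is [ɣ], so the surface segment is [ɣ].

[ʁɛʒɣo]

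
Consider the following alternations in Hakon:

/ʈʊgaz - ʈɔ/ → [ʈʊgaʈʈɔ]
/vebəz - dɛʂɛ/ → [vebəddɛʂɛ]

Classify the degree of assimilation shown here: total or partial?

total assimilation

Comparing underlying and surface forms, /z/ → [ʈ] is the alternation; the neighbouring /ʈ/ is constant.
The output [ʈ] is identical to the trigger /ʈ/ — every feature (place, manner, voicing) has been copied — so this is total assimilation.
The remaining alternation confirms this: /z/ → [d] before /d/ — in each case the output is a copy of the following consonant.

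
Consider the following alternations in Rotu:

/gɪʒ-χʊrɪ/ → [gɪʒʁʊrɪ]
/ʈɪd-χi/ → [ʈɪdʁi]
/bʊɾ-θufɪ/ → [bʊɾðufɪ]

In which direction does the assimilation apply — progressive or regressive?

The segment that alternates is /χ/, which surfaces as [ʁ] when adjacent to /ʒ/.
The change voiceless → voiced matches the voicing of the preceding /ʒ/, identifying this as voicing assimilation.
The other alternating forms pattern the same way: /χ/ → [ʁ] after /d/ (voiceless → voiced, matching voiced); /θ/ → [ð] after /ɾ/ (voiceless → voiced, matching voiced) — only voicing changes, and always toward the preceding segment.
Since the segment that changes follows the conditioning segment, the assimilation is progressive.

progressive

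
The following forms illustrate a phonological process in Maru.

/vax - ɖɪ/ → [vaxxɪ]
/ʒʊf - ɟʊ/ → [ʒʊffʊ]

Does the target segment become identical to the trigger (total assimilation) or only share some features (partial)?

total assimilation

The segment that alternates is /ɖ/, which surfaces as [x] when adjacent to /x/.
The output [x] is identical to the trigger /x/ — every feature (place, manner, voicing) has been copied — so this is total assimilation.
The other form behaves the same way: /ɟ/ → [f] after /f/ — in each case the output is a copy of the preceding consonant.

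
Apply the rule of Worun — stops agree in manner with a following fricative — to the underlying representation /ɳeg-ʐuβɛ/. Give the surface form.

/g/ is a voiced velar stop. The following trigger /ʐ/ is a fricative, so /g/ must become a fricative as well.
A voiced velar fricative is [ɣ], so the surface segment is [ɣ].

[ɳeɣʐuβɛ]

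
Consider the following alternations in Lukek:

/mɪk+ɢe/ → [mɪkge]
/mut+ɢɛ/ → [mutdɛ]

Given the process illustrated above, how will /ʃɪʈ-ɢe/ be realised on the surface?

The data show progressive place assimilation: /ɢ/ → [g] after /k/; /ɢ/ → [d] after /t/. In each pair only place changes, matching the preceding consonant, while manner and voice stay constant.
/ɢ/ is a voiced uvular stop. The preceding trigger /ʈ/ is retroflex, so /ɢ/ must become retroflex as well.
Changing only its place to retroflex gives [ɖ] — the voiced retroflex stop.

[ʃɪʈɖe]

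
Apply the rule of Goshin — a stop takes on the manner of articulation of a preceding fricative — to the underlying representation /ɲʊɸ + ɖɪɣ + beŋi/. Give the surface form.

The rule targets /ɖ/ (voiced retroflex stop), which sits after the trigger /ɸ/ (fricative).
Changing only its manner to fricative gives [ʐ] — the voiced retroflex fricative.
At the second juncture, /b/ likewise becomes [β] adjacent to /ɣ/.

[ɲʊɸʐɪɣβeŋi]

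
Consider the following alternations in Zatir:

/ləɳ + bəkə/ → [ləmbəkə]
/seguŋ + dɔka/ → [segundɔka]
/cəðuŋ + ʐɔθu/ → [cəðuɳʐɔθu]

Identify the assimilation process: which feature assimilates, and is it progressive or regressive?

regressive place assimilation

Underlying /ɳ/ is realised as [m] next to /b/; /b/ itself does not change.
The change retroflex → bilabial matches the place of the following /b/, identifying this as place assimilation.
Manner and voice are unchanged, so the assimilation is partial, not total.
Checking the remaining alternations: /ŋ/ → [n] before /d/ (velar → alveolar, matching alveolar); /ŋ/ → [ɳ] before /ʐ/ (velar → retroflex, matching retroflex) — only place changes, and always toward the following segment.
Since the segment that changes precedes the conditioning segment, the assimilation is regressive.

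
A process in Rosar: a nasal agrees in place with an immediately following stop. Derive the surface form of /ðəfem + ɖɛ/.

[ðəfeɳɖɛ]

/m/ is a voiced bilabial nasal. The following trigger /ɖ/ is retroflex, so /m/ must become retroflex as well.
The voiced retroflex nasal is [ɳ], so /m/ → [ɳ].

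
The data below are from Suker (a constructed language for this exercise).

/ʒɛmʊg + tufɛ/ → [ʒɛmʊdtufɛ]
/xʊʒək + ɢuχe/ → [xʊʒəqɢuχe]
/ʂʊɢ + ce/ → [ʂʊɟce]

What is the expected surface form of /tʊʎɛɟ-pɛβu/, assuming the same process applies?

The data show regressive place assimilation: /g/ → [d] before /t/; /k/ → [q] before /ɢ/; /ɢ/ → [ɟ] before /c/. In each pair only place changes, matching the following consonant, while manner and voice stay constant.
The rule targets /ɟ/ (voiced palatal stop), which sits before the trigger /p/ (bilabial).
Changing only its place to bilabial gives [b] — the voiced bilabial stop.

[tʊʎɛbpɛβu]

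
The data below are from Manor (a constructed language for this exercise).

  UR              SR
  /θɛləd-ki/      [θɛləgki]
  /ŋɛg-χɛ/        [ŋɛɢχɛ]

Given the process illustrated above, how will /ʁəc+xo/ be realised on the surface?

[ʁəkxo]

The data show regressive place assimilation: /d/ → [g] before /k/; /g/ → [ɢ] before /χ/. In each pair only place changes, matching the following consonant, while manner and voice stay constant.
/c/ is a voiceless palatal stop. The following trigger /x/ is velar, so /c/ must become velar as well.
The voiceless velar stop is [k], so /c/ → [k].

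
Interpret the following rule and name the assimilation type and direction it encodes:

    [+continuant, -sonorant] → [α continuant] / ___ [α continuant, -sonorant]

regressive manner assimilation

The rule copies [continuant] (continuancy) from the environment onto the target fricatives; since [±continuant] encodes the stop/fricative manner contrast, the assimilating dimension is manner.
Since the environment is written after the underscore, the trigger follows the target; the direction is regressive.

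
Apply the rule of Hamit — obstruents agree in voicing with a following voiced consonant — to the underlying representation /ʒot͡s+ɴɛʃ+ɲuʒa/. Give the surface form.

[ʒod͡zɴɛʒɲuʒa]

The rule targets /t͡s/ (voiceless alveolar affricate), which sits before the trigger /ɴ/ (voiced).
A voiced alveolar affricate is [d͡z], so the surface segment is [d͡z].
At the second juncture, /ʃ/ likewise becomes [ʒ] adjacent to /ɲ/.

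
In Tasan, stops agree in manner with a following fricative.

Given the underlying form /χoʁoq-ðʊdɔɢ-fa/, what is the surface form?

[χoʁoχðʊdɔʁfa]

/q/ is a voiceless uvular stop. The following trigger /ð/ is a fricative, so /q/ must become a fricative as well.
A voiceless uvular fricative is [χ], so the surface segment is [χ].
At the second juncture, /ɢ/ likewise becomes [ʁ] adjacent to /f/.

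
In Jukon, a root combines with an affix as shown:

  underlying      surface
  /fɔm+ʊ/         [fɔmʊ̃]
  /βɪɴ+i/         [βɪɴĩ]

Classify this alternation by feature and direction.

The vowel /ʊ/ surfaces as nasalised [ʊ̃] next to the preceding nasal /m/ — it has acquired the [+nasal] feature of its neighbour.
Likewise in the remaining data: /i/ → [ĩ] after /ɴ/ — each time a vowel is nasalised next to a preceding nasal.
Because the conditioning nasal is to the left of the vowel that changes, the process is progressive (perseverative).

progressive nasality assimilation (vowel nasalisation)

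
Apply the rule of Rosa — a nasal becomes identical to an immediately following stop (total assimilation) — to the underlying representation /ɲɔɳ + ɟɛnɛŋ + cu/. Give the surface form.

[ɲɔɟɟɛnɛccu]

/ɳ/ is the segment targeted by the rule; it sits immediately before /ɟ/, so it assimilates completely and surfaces as [ɟ].
At the second juncture, /ŋ/ likewise becomes [c] adjacent to /c/.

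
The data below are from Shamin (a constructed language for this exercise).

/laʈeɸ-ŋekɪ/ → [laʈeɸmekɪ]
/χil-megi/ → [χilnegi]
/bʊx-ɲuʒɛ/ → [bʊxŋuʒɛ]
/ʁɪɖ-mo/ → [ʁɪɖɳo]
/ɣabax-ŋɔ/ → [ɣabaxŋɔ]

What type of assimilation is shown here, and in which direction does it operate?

Comparing underlying and surface forms, /ŋ/ → [m] is the alternation; the neighbouring /ɸ/ is constant.
The change velar → bilabial matches the place of the preceding /ɸ/, identifying this as place assimilation.
Manner and voice are unchanged, so the assimilation is partial, not total.
Checking the remaining alternations: /m/ → [n] after /l/ (bilabial → alveolar, matching alveolar); /ɲ/ → [ŋ] after /x/ (palatal → velar, matching velar); /m/ → [ɳ] after /ɖ/ (bilabial → retroflex, matching retroflex) — only place changes, and always toward the preceding segment.
No alternation appears in [ɣabaxŋɔ]: there the adjacent consonants already agree in place (/ŋ/ and /x/ are both velar), so this form is consistent with the same rule.
Since the segment that changes follows the conditioning segment, the assimilation is progressive.

progressive place assimilation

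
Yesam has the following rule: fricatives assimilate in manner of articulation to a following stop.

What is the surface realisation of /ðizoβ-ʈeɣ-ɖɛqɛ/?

[ðizobʈegɖɛqɛ]

The rule targets /β/ (voiced bilabial fricative), which sits before the trigger /ʈ/ (stop).
Changing only its manner to stop gives [b] — the voiced bilabial stop.
The same rule applies at the second boundary: /ɣ/ → [g] next to /ɖ/.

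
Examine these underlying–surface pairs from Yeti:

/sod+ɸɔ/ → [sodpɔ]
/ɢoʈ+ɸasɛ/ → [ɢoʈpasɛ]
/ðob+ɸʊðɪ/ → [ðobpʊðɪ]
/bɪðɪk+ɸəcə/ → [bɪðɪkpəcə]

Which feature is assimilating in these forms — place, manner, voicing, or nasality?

Comparing underlying and surface forms, /ɸ/ → [p] is the alternation; the neighbouring /d/ is constant.
The change fricative → stop matches the manner of the preceding /d/, identifying this as manner assimilation.
The other alternating forms pattern the same way: /ɸ/ → [p] after /ʈ/ (fricative → stop, matching a stop); /ɸ/ → [p] after /b/ (fricative → stop, matching a stop); /ɸ/ → [p] after /k/ (fricative → stop, matching a stop) — only manner changes, and always toward the preceding segment.

manner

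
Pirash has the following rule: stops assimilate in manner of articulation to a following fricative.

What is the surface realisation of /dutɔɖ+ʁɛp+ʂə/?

[dutɔʐʁɛɸʂə]

/ɖ/ is a voiced retroflex stop. The following trigger /ʁ/ is a fricative, so /ɖ/ must become a fricative as well.
A voiced retroflex fricative is [ʐ], so the surface segment is [ʐ].
At the second juncture, /p/ likewise becomes [ɸ] adjacent to /ʂ/.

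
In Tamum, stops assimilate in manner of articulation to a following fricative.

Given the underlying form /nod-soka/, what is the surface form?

[nozsoka]

/d/ is a voiced alveolar stop. The following trigger /s/ is a fricative, so /d/ must become a fricative as well.
The voiced alveolar fricative is [z], so /d/ → [z].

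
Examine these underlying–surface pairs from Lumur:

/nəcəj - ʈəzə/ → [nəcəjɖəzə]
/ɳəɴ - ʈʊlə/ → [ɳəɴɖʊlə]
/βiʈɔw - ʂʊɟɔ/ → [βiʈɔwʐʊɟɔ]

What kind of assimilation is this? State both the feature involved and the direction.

The segment that alternates is /ʈ/, which surfaces as [ɖ] when adjacent to /j/.
The change voiceless → voiced matches the voicing of the preceding /j/, identifying this as voicing assimilation.
Place and manner are unchanged, so the assimilation is partial, not total.
Checking the remaining alternations: /ʈ/ → [ɖ] after /ɴ/ (voiceless → voiced, matching voiced); /ʂ/ → [ʐ] after /w/ (voiceless → voiced, matching voiced) — only voicing changes, and always toward the preceding segment.
Since the segment that changes follows the conditioning segment, the assimilation is progressive.

progressive voicing assimilation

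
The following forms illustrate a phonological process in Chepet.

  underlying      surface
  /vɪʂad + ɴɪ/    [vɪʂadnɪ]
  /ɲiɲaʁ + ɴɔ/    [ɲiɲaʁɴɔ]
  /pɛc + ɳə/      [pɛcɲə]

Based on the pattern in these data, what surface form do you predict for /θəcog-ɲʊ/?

[θəcogŋʊ]

The data show progressive place assimilation: /ɴ/ → [n] after /d/; /ɳ/ → [ɲ] after /c/. In each pair only place changes, matching the preceding consonant, while manner and voice stay constant.
Nothing changes in [ɲiɲaʁɴɔ]: there the adjacent consonants already agree in place (/ɴ/ and /ʁ/ are both uvular), so this form is consistent with the same rule.
The rule targets /ɲ/ (voiced palatal nasal), which sits after the trigger /g/ (velar).
The voiced velar nasal is [ŋ], so /ɲ/ → [ŋ].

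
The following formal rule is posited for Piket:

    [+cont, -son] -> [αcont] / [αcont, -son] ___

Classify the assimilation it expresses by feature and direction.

The rule copies [cont] (continuancy) from the environment onto the target fricatives; since [±cont] encodes the stop/fricative manner contrast, the assimilating dimension is manner.
Since the environment is written before the underscore, the trigger precedes the target; the direction is progressive.

progressive manner assimilation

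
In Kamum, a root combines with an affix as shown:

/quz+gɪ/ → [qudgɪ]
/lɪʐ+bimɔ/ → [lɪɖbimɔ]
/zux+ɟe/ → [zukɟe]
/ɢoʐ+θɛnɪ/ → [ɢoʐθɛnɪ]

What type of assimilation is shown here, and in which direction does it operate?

regressive manner assimilation

Underlying /z/ is realised as [d] next to /g/; /g/ itself does not change.
/z/ is a fricative while /g/ is a stop; the output [d] is a stop, matching the trigger — so the feature that spreads is manner.
Place and voice are unchanged, so the assimilation is partial, not total.
The other alternating forms pattern the same way: /ʐ/ → [ɖ] before /b/ (fricative → stop, matching a stop); /x/ → [k] before /ɟ/ (fricative → stop, matching a stop) — only manner changes, and always toward the following segment.
Nothing changes in [ɢoʐθɛnɪ]: there the adjacent consonants already agree in manner (/ʐ/ and /θ/ are both fricatives), so this form is consistent with the same rule.
Since the segment that changes precedes the conditioning segment, the assimilation is regressive.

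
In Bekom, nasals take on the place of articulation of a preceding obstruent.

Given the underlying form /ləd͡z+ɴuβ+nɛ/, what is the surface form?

[ləd͡znuβmɛ]

/ɴ/ is a voiced uvular nasal. The preceding trigger /d͡z/ is alveolar, so /ɴ/ must become alveolar as well.
A voiced alveolar nasal is [n], so the surface segment is [n].
The same rule applies at the second boundary: /n/ → [m] next to /β/.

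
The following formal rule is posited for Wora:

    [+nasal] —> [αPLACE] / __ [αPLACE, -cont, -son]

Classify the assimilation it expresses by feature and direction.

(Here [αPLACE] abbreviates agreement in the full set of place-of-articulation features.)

regressive place assimilation

The shared variable α links the value of the place features (abbreviated [PLACE]) on the target to the same value on the neighbouring segment, so place is the feature that assimilates.
The conditioning segment sits to the right of the focus bar, meaning the trigger follows the segment that changes — regressive assimilation.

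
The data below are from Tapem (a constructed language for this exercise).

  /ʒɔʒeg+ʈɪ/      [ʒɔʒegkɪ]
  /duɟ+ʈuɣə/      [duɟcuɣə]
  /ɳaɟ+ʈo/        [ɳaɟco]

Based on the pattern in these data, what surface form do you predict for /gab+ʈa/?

[gabpa]

The data show progressive place assimilation: /ʈ/ → [k] after /g/; /ʈ/ → [c] after /ɟ/. In each pair only place changes, matching the preceding consonant, while manner and voice stay constant.
/ʈ/ is a voiceless retroflex stop. The preceding trigger /b/ is bilabial, so /ʈ/ must become bilabial as well.
Changing only its place to bilabial gives [p] — the voiceless bilabial stop.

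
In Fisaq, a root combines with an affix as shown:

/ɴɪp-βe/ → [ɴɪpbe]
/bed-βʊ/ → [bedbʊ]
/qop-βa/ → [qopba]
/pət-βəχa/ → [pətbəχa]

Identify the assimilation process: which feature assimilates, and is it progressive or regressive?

Comparing underlying and surface forms, /β/ → [b] is the alternation; the neighbouring /p/ is constant.
The change fricative → stop matches the manner of the preceding /p/, identifying this as manner assimilation.
Place and voice are unchanged, so the assimilation is partial, not total.
The same holds elsewhere in the data: /β/ → [b] after /d/ (fricative → stop, matching a stop); /β/ → [b] after /t/ (fricative → stop, matching a stop) — only manner changes, and always toward the preceding segment.
The trigger is the preceding segment, so the direction is progressive (perseverative).

progressive manner assimilation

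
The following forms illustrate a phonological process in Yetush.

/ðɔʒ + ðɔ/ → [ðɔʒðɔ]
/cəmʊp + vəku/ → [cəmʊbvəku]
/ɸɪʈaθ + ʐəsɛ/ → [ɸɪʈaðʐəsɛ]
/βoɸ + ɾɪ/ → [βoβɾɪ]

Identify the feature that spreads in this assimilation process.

voicing

The segment that alternates is /p/, which surfaces as [b] when adjacent to /v/.
/p/ is voiceless while /v/ is voiced; the output [b] is voiced, matching the trigger — so the feature that spreads is voicing.
The other alternating forms pattern the same way: /θ/ → [ð] before /ʐ/ (voiceless → voiced, matching voiced); /ɸ/ → [β] before /ɾ/ (voiceless → voiced, matching voiced) — only voicing changes, and always toward the following segment.
No alternation appears in [ðɔʒðɔ]: there the adjacent consonants already agree in voicing (/ʒ/ and /ð/ are both voiced), so this form is consistent with the same rule.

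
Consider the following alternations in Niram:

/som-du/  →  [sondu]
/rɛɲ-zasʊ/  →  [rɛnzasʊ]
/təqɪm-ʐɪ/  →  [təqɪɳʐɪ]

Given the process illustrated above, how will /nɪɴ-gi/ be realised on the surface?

[nɪŋgi]

The data show regressive place assimilation: /m/ → [n] before /d/; /ɲ/ → [n] before /z/; /m/ → [ɳ] before /ʐ/. In each pair only place changes, matching the following consonant, while manner and voice stay constant.
/ɴ/ is a voiced uvular nasal. The following trigger /g/ is velar, so /ɴ/ must become velar as well.
A voiced velar nasal is [ŋ], so the surface segment is [ŋ].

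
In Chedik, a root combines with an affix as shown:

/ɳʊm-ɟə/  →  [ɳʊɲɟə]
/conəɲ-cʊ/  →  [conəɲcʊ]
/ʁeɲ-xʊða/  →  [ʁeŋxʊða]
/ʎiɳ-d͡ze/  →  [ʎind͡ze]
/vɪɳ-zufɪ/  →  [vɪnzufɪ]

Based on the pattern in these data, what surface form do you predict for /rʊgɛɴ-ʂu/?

The data show regressive place assimilation: /m/ → [ɲ] before /ɟ/; /ɲ/ → [ŋ] before /x/; /ɳ/ → [n] before /d͡z/; /ɳ/ → [n] before /z/. In each pair only place changes, matching the following consonant, while manner and voice stay constant.
No alternation appears in [conəɲcʊ]: there the adjacent consonants already agree in place (/ɲ/ and /c/ are both palatal), so this form is consistent with the same rule.
/ɴ/ is a voiced uvular nasal. The following trigger /ʂ/ is retroflex, so /ɴ/ must become retroflex as well.
A voiced retroflex nasal is [ɳ], so the surface segment is [ɳ].

[rʊgɛɳʂu]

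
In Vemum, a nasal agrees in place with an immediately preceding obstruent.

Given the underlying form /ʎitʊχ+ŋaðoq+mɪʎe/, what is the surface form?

[ʎitʊχɴaðoqɴɪʎe]

The rule targets /ŋ/ (voiced velar nasal), which sits after the trigger /χ/ (uvular).
The voiced uvular nasal is [ɴ], so /ŋ/ → [ɴ].
The same rule applies at the second boundary: /m/ → [ɴ] next to /q/.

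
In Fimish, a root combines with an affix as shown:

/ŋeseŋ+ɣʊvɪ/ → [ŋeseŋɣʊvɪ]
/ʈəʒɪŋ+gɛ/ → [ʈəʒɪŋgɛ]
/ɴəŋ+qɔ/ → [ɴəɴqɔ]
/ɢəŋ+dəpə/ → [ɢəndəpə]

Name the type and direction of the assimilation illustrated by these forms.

regressive place assimilation

Comparing underlying and surface forms, /ŋ/ → [ɴ] is the alternation; the neighbouring /q/ is constant.
The change velar → uvular matches the place of the following /q/, identifying this as place assimilation.
Manner and voice are unchanged, so the assimilation is partial, not total.
The other alternating form patterns the same way: /ŋ/ → [n] before /d/ (velar → alveolar, matching alveolar) — only place changes, and always toward the following segment.
No alternation appears in [ŋeseŋɣʊvɪ], [ʈəʒɪŋgɛ]: there the adjacent consonants already agree in place (/ŋ/ and /ɣ/ are both velar; /ŋ/ and /g/ are both velar), so these forms are consistent with the same rule.
The trigger is the following segment, so the direction is regressive (anticipatory).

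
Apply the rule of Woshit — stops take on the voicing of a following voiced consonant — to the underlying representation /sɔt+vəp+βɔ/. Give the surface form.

/t/ is a voiceless alveolar stop. The following trigger /v/ is voiced, so /t/ must become voiced as well.
Changing only its voicing to voiced gives [d] — the voiced alveolar stop.
At the second juncture, /p/ likewise becomes [b] adjacent to /β/.

[sɔdvəbβɔ]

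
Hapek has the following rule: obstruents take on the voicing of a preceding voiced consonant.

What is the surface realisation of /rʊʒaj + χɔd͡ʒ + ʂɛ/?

[rʊʒajʁɔd͡ʒʐɛ]

/χ/ is a voiceless uvular fricative. The preceding trigger /j/ is voiced, so /χ/ must become voiced as well.
A voiced uvular fricative is [ʁ], so the surface segment is [ʁ].
At the second juncture, /ʂ/ likewise becomes [ʐ] adjacent to /d͡ʒ/.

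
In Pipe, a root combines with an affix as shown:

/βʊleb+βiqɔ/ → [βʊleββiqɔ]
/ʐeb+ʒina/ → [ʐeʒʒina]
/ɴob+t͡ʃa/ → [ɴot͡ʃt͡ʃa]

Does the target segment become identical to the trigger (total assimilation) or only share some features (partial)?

Underlying /b/ is realised as [ʒ] next to /ʒ/; /ʒ/ itself does not change.
The output [ʒ] is identical to the trigger /ʒ/ — every feature (place, manner, voicing) has been copied — so this is total assimilation.
The remaining alternations confirm this: /b/ → [β] before /β/; /b/ → [t͡ʃ] before /t͡ʃ/ — in each case the output is a copy of the following consonant.

total assimilation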